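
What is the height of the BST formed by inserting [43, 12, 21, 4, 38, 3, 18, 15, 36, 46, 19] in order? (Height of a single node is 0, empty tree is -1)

Insertion order: [43, 12, 21, 4, 38, 3, 18, 15, 36, 46, 19]
Tree (level-order array): [43, 12, 46, 4, 21, None, None, 3, None, 18, 38, None, None, 15, 19, 36]
Compute height bottom-up (empty subtree = -1):
  height(3) = 1 + max(-1, -1) = 0
  height(4) = 1 + max(0, -1) = 1
  height(15) = 1 + max(-1, -1) = 0
  height(19) = 1 + max(-1, -1) = 0
  height(18) = 1 + max(0, 0) = 1
  height(36) = 1 + max(-1, -1) = 0
  height(38) = 1 + max(0, -1) = 1
  height(21) = 1 + max(1, 1) = 2
  height(12) = 1 + max(1, 2) = 3
  height(46) = 1 + max(-1, -1) = 0
  height(43) = 1 + max(3, 0) = 4
Height = 4


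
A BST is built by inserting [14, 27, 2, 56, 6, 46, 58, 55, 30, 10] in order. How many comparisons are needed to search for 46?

Search path for 46: 14 -> 27 -> 56 -> 46
Found: True
Comparisons: 4


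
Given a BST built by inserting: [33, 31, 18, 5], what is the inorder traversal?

Tree insertion order: [33, 31, 18, 5]
Tree (level-order array): [33, 31, None, 18, None, 5]
Inorder traversal: [5, 18, 31, 33]


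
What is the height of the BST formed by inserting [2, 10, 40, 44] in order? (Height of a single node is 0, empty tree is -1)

Insertion order: [2, 10, 40, 44]
Tree (level-order array): [2, None, 10, None, 40, None, 44]
Compute height bottom-up (empty subtree = -1):
  height(44) = 1 + max(-1, -1) = 0
  height(40) = 1 + max(-1, 0) = 1
  height(10) = 1 + max(-1, 1) = 2
  height(2) = 1 + max(-1, 2) = 3
Height = 3


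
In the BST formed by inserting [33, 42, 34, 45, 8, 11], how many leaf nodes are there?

Tree built from: [33, 42, 34, 45, 8, 11]
Tree (level-order array): [33, 8, 42, None, 11, 34, 45]
Rule: A leaf has 0 children.
Per-node child counts:
  node 33: 2 child(ren)
  node 8: 1 child(ren)
  node 11: 0 child(ren)
  node 42: 2 child(ren)
  node 34: 0 child(ren)
  node 45: 0 child(ren)
Matching nodes: [11, 34, 45]
Count of leaf nodes: 3


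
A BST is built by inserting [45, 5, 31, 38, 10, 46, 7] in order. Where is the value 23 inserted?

Starting tree (level order): [45, 5, 46, None, 31, None, None, 10, 38, 7]
Insertion path: 45 -> 5 -> 31 -> 10
Result: insert 23 as right child of 10
Final tree (level order): [45, 5, 46, None, 31, None, None, 10, 38, 7, 23]


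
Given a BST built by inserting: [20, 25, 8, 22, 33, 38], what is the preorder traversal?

Tree insertion order: [20, 25, 8, 22, 33, 38]
Tree (level-order array): [20, 8, 25, None, None, 22, 33, None, None, None, 38]
Preorder traversal: [20, 8, 25, 22, 33, 38]


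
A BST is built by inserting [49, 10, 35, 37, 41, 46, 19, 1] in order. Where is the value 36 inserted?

Starting tree (level order): [49, 10, None, 1, 35, None, None, 19, 37, None, None, None, 41, None, 46]
Insertion path: 49 -> 10 -> 35 -> 37
Result: insert 36 as left child of 37
Final tree (level order): [49, 10, None, 1, 35, None, None, 19, 37, None, None, 36, 41, None, None, None, 46]


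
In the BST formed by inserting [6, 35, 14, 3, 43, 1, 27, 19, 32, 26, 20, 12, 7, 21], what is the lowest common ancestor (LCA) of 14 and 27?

Tree insertion order: [6, 35, 14, 3, 43, 1, 27, 19, 32, 26, 20, 12, 7, 21]
Tree (level-order array): [6, 3, 35, 1, None, 14, 43, None, None, 12, 27, None, None, 7, None, 19, 32, None, None, None, 26, None, None, 20, None, None, 21]
In a BST, the LCA of p=14, q=27 is the first node v on the
root-to-leaf path with p <= v <= q (go left if both < v, right if both > v).
Walk from root:
  at 6: both 14 and 27 > 6, go right
  at 35: both 14 and 27 < 35, go left
  at 14: 14 <= 14 <= 27, this is the LCA
LCA = 14


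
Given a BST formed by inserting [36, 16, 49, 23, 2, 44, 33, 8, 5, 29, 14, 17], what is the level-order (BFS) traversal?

Tree insertion order: [36, 16, 49, 23, 2, 44, 33, 8, 5, 29, 14, 17]
Tree (level-order array): [36, 16, 49, 2, 23, 44, None, None, 8, 17, 33, None, None, 5, 14, None, None, 29]
BFS from the root, enqueuing left then right child of each popped node:
  queue [36] -> pop 36, enqueue [16, 49], visited so far: [36]
  queue [16, 49] -> pop 16, enqueue [2, 23], visited so far: [36, 16]
  queue [49, 2, 23] -> pop 49, enqueue [44], visited so far: [36, 16, 49]
  queue [2, 23, 44] -> pop 2, enqueue [8], visited so far: [36, 16, 49, 2]
  queue [23, 44, 8] -> pop 23, enqueue [17, 33], visited so far: [36, 16, 49, 2, 23]
  queue [44, 8, 17, 33] -> pop 44, enqueue [none], visited so far: [36, 16, 49, 2, 23, 44]
  queue [8, 17, 33] -> pop 8, enqueue [5, 14], visited so far: [36, 16, 49, 2, 23, 44, 8]
  queue [17, 33, 5, 14] -> pop 17, enqueue [none], visited so far: [36, 16, 49, 2, 23, 44, 8, 17]
  queue [33, 5, 14] -> pop 33, enqueue [29], visited so far: [36, 16, 49, 2, 23, 44, 8, 17, 33]
  queue [5, 14, 29] -> pop 5, enqueue [none], visited so far: [36, 16, 49, 2, 23, 44, 8, 17, 33, 5]
  queue [14, 29] -> pop 14, enqueue [none], visited so far: [36, 16, 49, 2, 23, 44, 8, 17, 33, 5, 14]
  queue [29] -> pop 29, enqueue [none], visited so far: [36, 16, 49, 2, 23, 44, 8, 17, 33, 5, 14, 29]
Result: [36, 16, 49, 2, 23, 44, 8, 17, 33, 5, 14, 29]


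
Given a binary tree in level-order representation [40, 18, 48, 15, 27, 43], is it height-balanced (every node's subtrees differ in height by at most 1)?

Tree (level-order array): [40, 18, 48, 15, 27, 43]
Definition: a tree is height-balanced if, at every node, |h(left) - h(right)| <= 1 (empty subtree has height -1).
Bottom-up per-node check:
  node 15: h_left=-1, h_right=-1, diff=0 [OK], height=0
  node 27: h_left=-1, h_right=-1, diff=0 [OK], height=0
  node 18: h_left=0, h_right=0, diff=0 [OK], height=1
  node 43: h_left=-1, h_right=-1, diff=0 [OK], height=0
  node 48: h_left=0, h_right=-1, diff=1 [OK], height=1
  node 40: h_left=1, h_right=1, diff=0 [OK], height=2
All nodes satisfy the balance condition.
Result: Balanced


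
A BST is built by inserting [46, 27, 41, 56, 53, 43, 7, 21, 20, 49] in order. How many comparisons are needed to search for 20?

Search path for 20: 46 -> 27 -> 7 -> 21 -> 20
Found: True
Comparisons: 5


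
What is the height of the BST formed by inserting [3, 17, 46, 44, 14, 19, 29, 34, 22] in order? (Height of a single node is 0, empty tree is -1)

Insertion order: [3, 17, 46, 44, 14, 19, 29, 34, 22]
Tree (level-order array): [3, None, 17, 14, 46, None, None, 44, None, 19, None, None, 29, 22, 34]
Compute height bottom-up (empty subtree = -1):
  height(14) = 1 + max(-1, -1) = 0
  height(22) = 1 + max(-1, -1) = 0
  height(34) = 1 + max(-1, -1) = 0
  height(29) = 1 + max(0, 0) = 1
  height(19) = 1 + max(-1, 1) = 2
  height(44) = 1 + max(2, -1) = 3
  height(46) = 1 + max(3, -1) = 4
  height(17) = 1 + max(0, 4) = 5
  height(3) = 1 + max(-1, 5) = 6
Height = 6


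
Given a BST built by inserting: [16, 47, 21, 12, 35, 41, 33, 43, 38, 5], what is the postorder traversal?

Tree insertion order: [16, 47, 21, 12, 35, 41, 33, 43, 38, 5]
Tree (level-order array): [16, 12, 47, 5, None, 21, None, None, None, None, 35, 33, 41, None, None, 38, 43]
Postorder traversal: [5, 12, 33, 38, 43, 41, 35, 21, 47, 16]


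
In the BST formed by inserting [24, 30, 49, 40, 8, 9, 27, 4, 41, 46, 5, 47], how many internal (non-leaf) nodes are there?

Tree built from: [24, 30, 49, 40, 8, 9, 27, 4, 41, 46, 5, 47]
Tree (level-order array): [24, 8, 30, 4, 9, 27, 49, None, 5, None, None, None, None, 40, None, None, None, None, 41, None, 46, None, 47]
Rule: An internal node has at least one child.
Per-node child counts:
  node 24: 2 child(ren)
  node 8: 2 child(ren)
  node 4: 1 child(ren)
  node 5: 0 child(ren)
  node 9: 0 child(ren)
  node 30: 2 child(ren)
  node 27: 0 child(ren)
  node 49: 1 child(ren)
  node 40: 1 child(ren)
  node 41: 1 child(ren)
  node 46: 1 child(ren)
  node 47: 0 child(ren)
Matching nodes: [24, 8, 4, 30, 49, 40, 41, 46]
Count of internal (non-leaf) nodes: 8


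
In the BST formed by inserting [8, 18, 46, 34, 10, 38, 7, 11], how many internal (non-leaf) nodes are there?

Tree built from: [8, 18, 46, 34, 10, 38, 7, 11]
Tree (level-order array): [8, 7, 18, None, None, 10, 46, None, 11, 34, None, None, None, None, 38]
Rule: An internal node has at least one child.
Per-node child counts:
  node 8: 2 child(ren)
  node 7: 0 child(ren)
  node 18: 2 child(ren)
  node 10: 1 child(ren)
  node 11: 0 child(ren)
  node 46: 1 child(ren)
  node 34: 1 child(ren)
  node 38: 0 child(ren)
Matching nodes: [8, 18, 10, 46, 34]
Count of internal (non-leaf) nodes: 5


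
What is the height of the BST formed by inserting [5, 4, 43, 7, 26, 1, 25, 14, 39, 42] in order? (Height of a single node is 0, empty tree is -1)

Insertion order: [5, 4, 43, 7, 26, 1, 25, 14, 39, 42]
Tree (level-order array): [5, 4, 43, 1, None, 7, None, None, None, None, 26, 25, 39, 14, None, None, 42]
Compute height bottom-up (empty subtree = -1):
  height(1) = 1 + max(-1, -1) = 0
  height(4) = 1 + max(0, -1) = 1
  height(14) = 1 + max(-1, -1) = 0
  height(25) = 1 + max(0, -1) = 1
  height(42) = 1 + max(-1, -1) = 0
  height(39) = 1 + max(-1, 0) = 1
  height(26) = 1 + max(1, 1) = 2
  height(7) = 1 + max(-1, 2) = 3
  height(43) = 1 + max(3, -1) = 4
  height(5) = 1 + max(1, 4) = 5
Height = 5


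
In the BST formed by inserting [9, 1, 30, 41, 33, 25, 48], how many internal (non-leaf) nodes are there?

Tree built from: [9, 1, 30, 41, 33, 25, 48]
Tree (level-order array): [9, 1, 30, None, None, 25, 41, None, None, 33, 48]
Rule: An internal node has at least one child.
Per-node child counts:
  node 9: 2 child(ren)
  node 1: 0 child(ren)
  node 30: 2 child(ren)
  node 25: 0 child(ren)
  node 41: 2 child(ren)
  node 33: 0 child(ren)
  node 48: 0 child(ren)
Matching nodes: [9, 30, 41]
Count of internal (non-leaf) nodes: 3


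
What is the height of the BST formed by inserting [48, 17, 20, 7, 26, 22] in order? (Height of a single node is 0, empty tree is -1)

Insertion order: [48, 17, 20, 7, 26, 22]
Tree (level-order array): [48, 17, None, 7, 20, None, None, None, 26, 22]
Compute height bottom-up (empty subtree = -1):
  height(7) = 1 + max(-1, -1) = 0
  height(22) = 1 + max(-1, -1) = 0
  height(26) = 1 + max(0, -1) = 1
  height(20) = 1 + max(-1, 1) = 2
  height(17) = 1 + max(0, 2) = 3
  height(48) = 1 + max(3, -1) = 4
Height = 4


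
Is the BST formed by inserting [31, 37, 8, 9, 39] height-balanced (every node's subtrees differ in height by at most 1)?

Tree (level-order array): [31, 8, 37, None, 9, None, 39]
Definition: a tree is height-balanced if, at every node, |h(left) - h(right)| <= 1 (empty subtree has height -1).
Bottom-up per-node check:
  node 9: h_left=-1, h_right=-1, diff=0 [OK], height=0
  node 8: h_left=-1, h_right=0, diff=1 [OK], height=1
  node 39: h_left=-1, h_right=-1, diff=0 [OK], height=0
  node 37: h_left=-1, h_right=0, diff=1 [OK], height=1
  node 31: h_left=1, h_right=1, diff=0 [OK], height=2
All nodes satisfy the balance condition.
Result: Balanced


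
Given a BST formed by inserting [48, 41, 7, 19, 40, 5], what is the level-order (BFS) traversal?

Tree insertion order: [48, 41, 7, 19, 40, 5]
Tree (level-order array): [48, 41, None, 7, None, 5, 19, None, None, None, 40]
BFS from the root, enqueuing left then right child of each popped node:
  queue [48] -> pop 48, enqueue [41], visited so far: [48]
  queue [41] -> pop 41, enqueue [7], visited so far: [48, 41]
  queue [7] -> pop 7, enqueue [5, 19], visited so far: [48, 41, 7]
  queue [5, 19] -> pop 5, enqueue [none], visited so far: [48, 41, 7, 5]
  queue [19] -> pop 19, enqueue [40], visited so far: [48, 41, 7, 5, 19]
  queue [40] -> pop 40, enqueue [none], visited so far: [48, 41, 7, 5, 19, 40]
Result: [48, 41, 7, 5, 19, 40]


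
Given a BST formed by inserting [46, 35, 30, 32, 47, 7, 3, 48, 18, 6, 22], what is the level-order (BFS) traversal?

Tree insertion order: [46, 35, 30, 32, 47, 7, 3, 48, 18, 6, 22]
Tree (level-order array): [46, 35, 47, 30, None, None, 48, 7, 32, None, None, 3, 18, None, None, None, 6, None, 22]
BFS from the root, enqueuing left then right child of each popped node:
  queue [46] -> pop 46, enqueue [35, 47], visited so far: [46]
  queue [35, 47] -> pop 35, enqueue [30], visited so far: [46, 35]
  queue [47, 30] -> pop 47, enqueue [48], visited so far: [46, 35, 47]
  queue [30, 48] -> pop 30, enqueue [7, 32], visited so far: [46, 35, 47, 30]
  queue [48, 7, 32] -> pop 48, enqueue [none], visited so far: [46, 35, 47, 30, 48]
  queue [7, 32] -> pop 7, enqueue [3, 18], visited so far: [46, 35, 47, 30, 48, 7]
  queue [32, 3, 18] -> pop 32, enqueue [none], visited so far: [46, 35, 47, 30, 48, 7, 32]
  queue [3, 18] -> pop 3, enqueue [6], visited so far: [46, 35, 47, 30, 48, 7, 32, 3]
  queue [18, 6] -> pop 18, enqueue [22], visited so far: [46, 35, 47, 30, 48, 7, 32, 3, 18]
  queue [6, 22] -> pop 6, enqueue [none], visited so far: [46, 35, 47, 30, 48, 7, 32, 3, 18, 6]
  queue [22] -> pop 22, enqueue [none], visited so far: [46, 35, 47, 30, 48, 7, 32, 3, 18, 6, 22]
Result: [46, 35, 47, 30, 48, 7, 32, 3, 18, 6, 22]


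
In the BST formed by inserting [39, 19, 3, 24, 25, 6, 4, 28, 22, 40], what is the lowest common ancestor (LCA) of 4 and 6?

Tree insertion order: [39, 19, 3, 24, 25, 6, 4, 28, 22, 40]
Tree (level-order array): [39, 19, 40, 3, 24, None, None, None, 6, 22, 25, 4, None, None, None, None, 28]
In a BST, the LCA of p=4, q=6 is the first node v on the
root-to-leaf path with p <= v <= q (go left if both < v, right if both > v).
Walk from root:
  at 39: both 4 and 6 < 39, go left
  at 19: both 4 and 6 < 19, go left
  at 3: both 4 and 6 > 3, go right
  at 6: 4 <= 6 <= 6, this is the LCA
LCA = 6


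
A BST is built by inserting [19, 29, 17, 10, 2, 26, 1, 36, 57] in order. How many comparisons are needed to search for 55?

Search path for 55: 19 -> 29 -> 36 -> 57
Found: False
Comparisons: 4


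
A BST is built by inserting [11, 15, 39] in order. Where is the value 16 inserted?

Starting tree (level order): [11, None, 15, None, 39]
Insertion path: 11 -> 15 -> 39
Result: insert 16 as left child of 39
Final tree (level order): [11, None, 15, None, 39, 16]


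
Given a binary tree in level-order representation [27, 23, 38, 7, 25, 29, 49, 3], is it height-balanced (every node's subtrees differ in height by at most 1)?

Tree (level-order array): [27, 23, 38, 7, 25, 29, 49, 3]
Definition: a tree is height-balanced if, at every node, |h(left) - h(right)| <= 1 (empty subtree has height -1).
Bottom-up per-node check:
  node 3: h_left=-1, h_right=-1, diff=0 [OK], height=0
  node 7: h_left=0, h_right=-1, diff=1 [OK], height=1
  node 25: h_left=-1, h_right=-1, diff=0 [OK], height=0
  node 23: h_left=1, h_right=0, diff=1 [OK], height=2
  node 29: h_left=-1, h_right=-1, diff=0 [OK], height=0
  node 49: h_left=-1, h_right=-1, diff=0 [OK], height=0
  node 38: h_left=0, h_right=0, diff=0 [OK], height=1
  node 27: h_left=2, h_right=1, diff=1 [OK], height=3
All nodes satisfy the balance condition.
Result: Balanced


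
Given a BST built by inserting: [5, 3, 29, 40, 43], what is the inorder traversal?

Tree insertion order: [5, 3, 29, 40, 43]
Tree (level-order array): [5, 3, 29, None, None, None, 40, None, 43]
Inorder traversal: [3, 5, 29, 40, 43]


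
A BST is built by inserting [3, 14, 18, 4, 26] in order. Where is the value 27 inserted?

Starting tree (level order): [3, None, 14, 4, 18, None, None, None, 26]
Insertion path: 3 -> 14 -> 18 -> 26
Result: insert 27 as right child of 26
Final tree (level order): [3, None, 14, 4, 18, None, None, None, 26, None, 27]


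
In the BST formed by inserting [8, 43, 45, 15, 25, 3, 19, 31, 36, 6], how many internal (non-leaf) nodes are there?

Tree built from: [8, 43, 45, 15, 25, 3, 19, 31, 36, 6]
Tree (level-order array): [8, 3, 43, None, 6, 15, 45, None, None, None, 25, None, None, 19, 31, None, None, None, 36]
Rule: An internal node has at least one child.
Per-node child counts:
  node 8: 2 child(ren)
  node 3: 1 child(ren)
  node 6: 0 child(ren)
  node 43: 2 child(ren)
  node 15: 1 child(ren)
  node 25: 2 child(ren)
  node 19: 0 child(ren)
  node 31: 1 child(ren)
  node 36: 0 child(ren)
  node 45: 0 child(ren)
Matching nodes: [8, 3, 43, 15, 25, 31]
Count of internal (non-leaf) nodes: 6


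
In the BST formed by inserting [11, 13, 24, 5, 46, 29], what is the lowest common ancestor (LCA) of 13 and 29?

Tree insertion order: [11, 13, 24, 5, 46, 29]
Tree (level-order array): [11, 5, 13, None, None, None, 24, None, 46, 29]
In a BST, the LCA of p=13, q=29 is the first node v on the
root-to-leaf path with p <= v <= q (go left if both < v, right if both > v).
Walk from root:
  at 11: both 13 and 29 > 11, go right
  at 13: 13 <= 13 <= 29, this is the LCA
LCA = 13


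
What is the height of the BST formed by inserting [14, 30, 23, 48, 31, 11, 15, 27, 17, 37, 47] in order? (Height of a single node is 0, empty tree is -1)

Insertion order: [14, 30, 23, 48, 31, 11, 15, 27, 17, 37, 47]
Tree (level-order array): [14, 11, 30, None, None, 23, 48, 15, 27, 31, None, None, 17, None, None, None, 37, None, None, None, 47]
Compute height bottom-up (empty subtree = -1):
  height(11) = 1 + max(-1, -1) = 0
  height(17) = 1 + max(-1, -1) = 0
  height(15) = 1 + max(-1, 0) = 1
  height(27) = 1 + max(-1, -1) = 0
  height(23) = 1 + max(1, 0) = 2
  height(47) = 1 + max(-1, -1) = 0
  height(37) = 1 + max(-1, 0) = 1
  height(31) = 1 + max(-1, 1) = 2
  height(48) = 1 + max(2, -1) = 3
  height(30) = 1 + max(2, 3) = 4
  height(14) = 1 + max(0, 4) = 5
Height = 5


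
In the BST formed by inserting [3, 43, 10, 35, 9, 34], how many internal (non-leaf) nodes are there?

Tree built from: [3, 43, 10, 35, 9, 34]
Tree (level-order array): [3, None, 43, 10, None, 9, 35, None, None, 34]
Rule: An internal node has at least one child.
Per-node child counts:
  node 3: 1 child(ren)
  node 43: 1 child(ren)
  node 10: 2 child(ren)
  node 9: 0 child(ren)
  node 35: 1 child(ren)
  node 34: 0 child(ren)
Matching nodes: [3, 43, 10, 35]
Count of internal (non-leaf) nodes: 4


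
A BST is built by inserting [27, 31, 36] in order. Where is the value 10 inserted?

Starting tree (level order): [27, None, 31, None, 36]
Insertion path: 27
Result: insert 10 as left child of 27
Final tree (level order): [27, 10, 31, None, None, None, 36]


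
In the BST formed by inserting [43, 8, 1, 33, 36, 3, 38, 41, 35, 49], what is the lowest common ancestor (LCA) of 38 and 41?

Tree insertion order: [43, 8, 1, 33, 36, 3, 38, 41, 35, 49]
Tree (level-order array): [43, 8, 49, 1, 33, None, None, None, 3, None, 36, None, None, 35, 38, None, None, None, 41]
In a BST, the LCA of p=38, q=41 is the first node v on the
root-to-leaf path with p <= v <= q (go left if both < v, right if both > v).
Walk from root:
  at 43: both 38 and 41 < 43, go left
  at 8: both 38 and 41 > 8, go right
  at 33: both 38 and 41 > 33, go right
  at 36: both 38 and 41 > 36, go right
  at 38: 38 <= 38 <= 41, this is the LCA
LCA = 38


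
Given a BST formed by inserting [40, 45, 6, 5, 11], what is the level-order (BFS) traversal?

Tree insertion order: [40, 45, 6, 5, 11]
Tree (level-order array): [40, 6, 45, 5, 11]
BFS from the root, enqueuing left then right child of each popped node:
  queue [40] -> pop 40, enqueue [6, 45], visited so far: [40]
  queue [6, 45] -> pop 6, enqueue [5, 11], visited so far: [40, 6]
  queue [45, 5, 11] -> pop 45, enqueue [none], visited so far: [40, 6, 45]
  queue [5, 11] -> pop 5, enqueue [none], visited so far: [40, 6, 45, 5]
  queue [11] -> pop 11, enqueue [none], visited so far: [40, 6, 45, 5, 11]
Result: [40, 6, 45, 5, 11]


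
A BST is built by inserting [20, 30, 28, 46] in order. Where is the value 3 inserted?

Starting tree (level order): [20, None, 30, 28, 46]
Insertion path: 20
Result: insert 3 as left child of 20
Final tree (level order): [20, 3, 30, None, None, 28, 46]


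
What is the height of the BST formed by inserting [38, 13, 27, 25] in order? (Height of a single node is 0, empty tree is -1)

Insertion order: [38, 13, 27, 25]
Tree (level-order array): [38, 13, None, None, 27, 25]
Compute height bottom-up (empty subtree = -1):
  height(25) = 1 + max(-1, -1) = 0
  height(27) = 1 + max(0, -1) = 1
  height(13) = 1 + max(-1, 1) = 2
  height(38) = 1 + max(2, -1) = 3
Height = 3


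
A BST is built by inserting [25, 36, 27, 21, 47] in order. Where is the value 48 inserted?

Starting tree (level order): [25, 21, 36, None, None, 27, 47]
Insertion path: 25 -> 36 -> 47
Result: insert 48 as right child of 47
Final tree (level order): [25, 21, 36, None, None, 27, 47, None, None, None, 48]


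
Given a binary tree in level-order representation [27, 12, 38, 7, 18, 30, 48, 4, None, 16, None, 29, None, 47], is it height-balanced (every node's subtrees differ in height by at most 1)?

Tree (level-order array): [27, 12, 38, 7, 18, 30, 48, 4, None, 16, None, 29, None, 47]
Definition: a tree is height-balanced if, at every node, |h(left) - h(right)| <= 1 (empty subtree has height -1).
Bottom-up per-node check:
  node 4: h_left=-1, h_right=-1, diff=0 [OK], height=0
  node 7: h_left=0, h_right=-1, diff=1 [OK], height=1
  node 16: h_left=-1, h_right=-1, diff=0 [OK], height=0
  node 18: h_left=0, h_right=-1, diff=1 [OK], height=1
  node 12: h_left=1, h_right=1, diff=0 [OK], height=2
  node 29: h_left=-1, h_right=-1, diff=0 [OK], height=0
  node 30: h_left=0, h_right=-1, diff=1 [OK], height=1
  node 47: h_left=-1, h_right=-1, diff=0 [OK], height=0
  node 48: h_left=0, h_right=-1, diff=1 [OK], height=1
  node 38: h_left=1, h_right=1, diff=0 [OK], height=2
  node 27: h_left=2, h_right=2, diff=0 [OK], height=3
All nodes satisfy the balance condition.
Result: Balanced


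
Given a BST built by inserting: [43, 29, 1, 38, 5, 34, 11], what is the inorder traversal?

Tree insertion order: [43, 29, 1, 38, 5, 34, 11]
Tree (level-order array): [43, 29, None, 1, 38, None, 5, 34, None, None, 11]
Inorder traversal: [1, 5, 11, 29, 34, 38, 43]


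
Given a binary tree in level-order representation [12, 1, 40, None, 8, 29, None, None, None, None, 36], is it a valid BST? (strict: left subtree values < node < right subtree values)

Level-order array: [12, 1, 40, None, 8, 29, None, None, None, None, 36]
Validate using subtree bounds (lo, hi): at each node, require lo < value < hi,
then recurse left with hi=value and right with lo=value.
Preorder trace (stopping at first violation):
  at node 12 with bounds (-inf, +inf): OK
  at node 1 with bounds (-inf, 12): OK
  at node 8 with bounds (1, 12): OK
  at node 40 with bounds (12, +inf): OK
  at node 29 with bounds (12, 40): OK
  at node 36 with bounds (29, 40): OK
No violation found at any node.
Result: Valid BST


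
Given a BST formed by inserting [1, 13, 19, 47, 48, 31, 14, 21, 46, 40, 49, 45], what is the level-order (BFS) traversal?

Tree insertion order: [1, 13, 19, 47, 48, 31, 14, 21, 46, 40, 49, 45]
Tree (level-order array): [1, None, 13, None, 19, 14, 47, None, None, 31, 48, 21, 46, None, 49, None, None, 40, None, None, None, None, 45]
BFS from the root, enqueuing left then right child of each popped node:
  queue [1] -> pop 1, enqueue [13], visited so far: [1]
  queue [13] -> pop 13, enqueue [19], visited so far: [1, 13]
  queue [19] -> pop 19, enqueue [14, 47], visited so far: [1, 13, 19]
  queue [14, 47] -> pop 14, enqueue [none], visited so far: [1, 13, 19, 14]
  queue [47] -> pop 47, enqueue [31, 48], visited so far: [1, 13, 19, 14, 47]
  queue [31, 48] -> pop 31, enqueue [21, 46], visited so far: [1, 13, 19, 14, 47, 31]
  queue [48, 21, 46] -> pop 48, enqueue [49], visited so far: [1, 13, 19, 14, 47, 31, 48]
  queue [21, 46, 49] -> pop 21, enqueue [none], visited so far: [1, 13, 19, 14, 47, 31, 48, 21]
  queue [46, 49] -> pop 46, enqueue [40], visited so far: [1, 13, 19, 14, 47, 31, 48, 21, 46]
  queue [49, 40] -> pop 49, enqueue [none], visited so far: [1, 13, 19, 14, 47, 31, 48, 21, 46, 49]
  queue [40] -> pop 40, enqueue [45], visited so far: [1, 13, 19, 14, 47, 31, 48, 21, 46, 49, 40]
  queue [45] -> pop 45, enqueue [none], visited so far: [1, 13, 19, 14, 47, 31, 48, 21, 46, 49, 40, 45]
Result: [1, 13, 19, 14, 47, 31, 48, 21, 46, 49, 40, 45]


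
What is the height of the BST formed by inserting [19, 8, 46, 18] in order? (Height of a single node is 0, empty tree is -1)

Insertion order: [19, 8, 46, 18]
Tree (level-order array): [19, 8, 46, None, 18]
Compute height bottom-up (empty subtree = -1):
  height(18) = 1 + max(-1, -1) = 0
  height(8) = 1 + max(-1, 0) = 1
  height(46) = 1 + max(-1, -1) = 0
  height(19) = 1 + max(1, 0) = 2
Height = 2


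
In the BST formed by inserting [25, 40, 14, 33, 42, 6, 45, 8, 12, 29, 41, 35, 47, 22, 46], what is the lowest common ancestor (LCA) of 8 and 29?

Tree insertion order: [25, 40, 14, 33, 42, 6, 45, 8, 12, 29, 41, 35, 47, 22, 46]
Tree (level-order array): [25, 14, 40, 6, 22, 33, 42, None, 8, None, None, 29, 35, 41, 45, None, 12, None, None, None, None, None, None, None, 47, None, None, 46]
In a BST, the LCA of p=8, q=29 is the first node v on the
root-to-leaf path with p <= v <= q (go left if both < v, right if both > v).
Walk from root:
  at 25: 8 <= 25 <= 29, this is the LCA
LCA = 25


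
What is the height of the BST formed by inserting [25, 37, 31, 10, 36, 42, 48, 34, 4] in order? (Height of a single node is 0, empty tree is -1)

Insertion order: [25, 37, 31, 10, 36, 42, 48, 34, 4]
Tree (level-order array): [25, 10, 37, 4, None, 31, 42, None, None, None, 36, None, 48, 34]
Compute height bottom-up (empty subtree = -1):
  height(4) = 1 + max(-1, -1) = 0
  height(10) = 1 + max(0, -1) = 1
  height(34) = 1 + max(-1, -1) = 0
  height(36) = 1 + max(0, -1) = 1
  height(31) = 1 + max(-1, 1) = 2
  height(48) = 1 + max(-1, -1) = 0
  height(42) = 1 + max(-1, 0) = 1
  height(37) = 1 + max(2, 1) = 3
  height(25) = 1 + max(1, 3) = 4
Height = 4


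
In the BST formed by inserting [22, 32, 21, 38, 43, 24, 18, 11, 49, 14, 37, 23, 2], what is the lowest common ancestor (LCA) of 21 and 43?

Tree insertion order: [22, 32, 21, 38, 43, 24, 18, 11, 49, 14, 37, 23, 2]
Tree (level-order array): [22, 21, 32, 18, None, 24, 38, 11, None, 23, None, 37, 43, 2, 14, None, None, None, None, None, 49]
In a BST, the LCA of p=21, q=43 is the first node v on the
root-to-leaf path with p <= v <= q (go left if both < v, right if both > v).
Walk from root:
  at 22: 21 <= 22 <= 43, this is the LCA
LCA = 22


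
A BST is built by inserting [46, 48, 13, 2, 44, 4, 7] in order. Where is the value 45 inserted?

Starting tree (level order): [46, 13, 48, 2, 44, None, None, None, 4, None, None, None, 7]
Insertion path: 46 -> 13 -> 44
Result: insert 45 as right child of 44
Final tree (level order): [46, 13, 48, 2, 44, None, None, None, 4, None, 45, None, 7]


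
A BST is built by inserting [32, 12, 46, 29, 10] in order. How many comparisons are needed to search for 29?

Search path for 29: 32 -> 12 -> 29
Found: True
Comparisons: 3


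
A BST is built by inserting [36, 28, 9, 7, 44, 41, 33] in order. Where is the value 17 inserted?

Starting tree (level order): [36, 28, 44, 9, 33, 41, None, 7]
Insertion path: 36 -> 28 -> 9
Result: insert 17 as right child of 9
Final tree (level order): [36, 28, 44, 9, 33, 41, None, 7, 17]


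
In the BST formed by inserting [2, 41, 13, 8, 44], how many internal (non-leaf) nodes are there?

Tree built from: [2, 41, 13, 8, 44]
Tree (level-order array): [2, None, 41, 13, 44, 8]
Rule: An internal node has at least one child.
Per-node child counts:
  node 2: 1 child(ren)
  node 41: 2 child(ren)
  node 13: 1 child(ren)
  node 8: 0 child(ren)
  node 44: 0 child(ren)
Matching nodes: [2, 41, 13]
Count of internal (non-leaf) nodes: 3


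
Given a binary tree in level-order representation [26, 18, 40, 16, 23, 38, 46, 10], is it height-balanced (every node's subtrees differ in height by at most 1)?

Tree (level-order array): [26, 18, 40, 16, 23, 38, 46, 10]
Definition: a tree is height-balanced if, at every node, |h(left) - h(right)| <= 1 (empty subtree has height -1).
Bottom-up per-node check:
  node 10: h_left=-1, h_right=-1, diff=0 [OK], height=0
  node 16: h_left=0, h_right=-1, diff=1 [OK], height=1
  node 23: h_left=-1, h_right=-1, diff=0 [OK], height=0
  node 18: h_left=1, h_right=0, diff=1 [OK], height=2
  node 38: h_left=-1, h_right=-1, diff=0 [OK], height=0
  node 46: h_left=-1, h_right=-1, diff=0 [OK], height=0
  node 40: h_left=0, h_right=0, diff=0 [OK], height=1
  node 26: h_left=2, h_right=1, diff=1 [OK], height=3
All nodes satisfy the balance condition.
Result: Balanced


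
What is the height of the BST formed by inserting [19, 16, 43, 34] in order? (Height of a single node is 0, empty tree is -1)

Insertion order: [19, 16, 43, 34]
Tree (level-order array): [19, 16, 43, None, None, 34]
Compute height bottom-up (empty subtree = -1):
  height(16) = 1 + max(-1, -1) = 0
  height(34) = 1 + max(-1, -1) = 0
  height(43) = 1 + max(0, -1) = 1
  height(19) = 1 + max(0, 1) = 2
Height = 2


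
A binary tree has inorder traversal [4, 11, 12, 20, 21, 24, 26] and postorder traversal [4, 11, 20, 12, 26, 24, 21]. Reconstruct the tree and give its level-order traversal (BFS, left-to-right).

Inorder:   [4, 11, 12, 20, 21, 24, 26]
Postorder: [4, 11, 20, 12, 26, 24, 21]
Algorithm: postorder visits root last, so walk postorder right-to-left;
each value is the root of the current inorder slice — split it at that
value, recurse on the right subtree first, then the left.
Recursive splits:
  root=21; inorder splits into left=[4, 11, 12, 20], right=[24, 26]
  root=24; inorder splits into left=[], right=[26]
  root=26; inorder splits into left=[], right=[]
  root=12; inorder splits into left=[4, 11], right=[20]
  root=20; inorder splits into left=[], right=[]
  root=11; inorder splits into left=[4], right=[]
  root=4; inorder splits into left=[], right=[]
Reconstructed level-order: [21, 12, 24, 11, 20, 26, 4]


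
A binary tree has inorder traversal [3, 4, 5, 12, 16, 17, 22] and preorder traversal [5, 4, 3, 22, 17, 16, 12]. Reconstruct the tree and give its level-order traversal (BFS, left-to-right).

Inorder:  [3, 4, 5, 12, 16, 17, 22]
Preorder: [5, 4, 3, 22, 17, 16, 12]
Algorithm: preorder visits root first, so consume preorder in order;
for each root, split the current inorder slice at that value into
left-subtree inorder and right-subtree inorder, then recurse.
Recursive splits:
  root=5; inorder splits into left=[3, 4], right=[12, 16, 17, 22]
  root=4; inorder splits into left=[3], right=[]
  root=3; inorder splits into left=[], right=[]
  root=22; inorder splits into left=[12, 16, 17], right=[]
  root=17; inorder splits into left=[12, 16], right=[]
  root=16; inorder splits into left=[12], right=[]
  root=12; inorder splits into left=[], right=[]
Reconstructed level-order: [5, 4, 22, 3, 17, 16, 12]


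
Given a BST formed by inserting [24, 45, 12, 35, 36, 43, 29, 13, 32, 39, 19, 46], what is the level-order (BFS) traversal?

Tree insertion order: [24, 45, 12, 35, 36, 43, 29, 13, 32, 39, 19, 46]
Tree (level-order array): [24, 12, 45, None, 13, 35, 46, None, 19, 29, 36, None, None, None, None, None, 32, None, 43, None, None, 39]
BFS from the root, enqueuing left then right child of each popped node:
  queue [24] -> pop 24, enqueue [12, 45], visited so far: [24]
  queue [12, 45] -> pop 12, enqueue [13], visited so far: [24, 12]
  queue [45, 13] -> pop 45, enqueue [35, 46], visited so far: [24, 12, 45]
  queue [13, 35, 46] -> pop 13, enqueue [19], visited so far: [24, 12, 45, 13]
  queue [35, 46, 19] -> pop 35, enqueue [29, 36], visited so far: [24, 12, 45, 13, 35]
  queue [46, 19, 29, 36] -> pop 46, enqueue [none], visited so far: [24, 12, 45, 13, 35, 46]
  queue [19, 29, 36] -> pop 19, enqueue [none], visited so far: [24, 12, 45, 13, 35, 46, 19]
  queue [29, 36] -> pop 29, enqueue [32], visited so far: [24, 12, 45, 13, 35, 46, 19, 29]
  queue [36, 32] -> pop 36, enqueue [43], visited so far: [24, 12, 45, 13, 35, 46, 19, 29, 36]
  queue [32, 43] -> pop 32, enqueue [none], visited so far: [24, 12, 45, 13, 35, 46, 19, 29, 36, 32]
  queue [43] -> pop 43, enqueue [39], visited so far: [24, 12, 45, 13, 35, 46, 19, 29, 36, 32, 43]
  queue [39] -> pop 39, enqueue [none], visited so far: [24, 12, 45, 13, 35, 46, 19, 29, 36, 32, 43, 39]
Result: [24, 12, 45, 13, 35, 46, 19, 29, 36, 32, 43, 39]


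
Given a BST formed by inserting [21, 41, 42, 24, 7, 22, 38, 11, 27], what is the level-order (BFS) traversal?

Tree insertion order: [21, 41, 42, 24, 7, 22, 38, 11, 27]
Tree (level-order array): [21, 7, 41, None, 11, 24, 42, None, None, 22, 38, None, None, None, None, 27]
BFS from the root, enqueuing left then right child of each popped node:
  queue [21] -> pop 21, enqueue [7, 41], visited so far: [21]
  queue [7, 41] -> pop 7, enqueue [11], visited so far: [21, 7]
  queue [41, 11] -> pop 41, enqueue [24, 42], visited so far: [21, 7, 41]
  queue [11, 24, 42] -> pop 11, enqueue [none], visited so far: [21, 7, 41, 11]
  queue [24, 42] -> pop 24, enqueue [22, 38], visited so far: [21, 7, 41, 11, 24]
  queue [42, 22, 38] -> pop 42, enqueue [none], visited so far: [21, 7, 41, 11, 24, 42]
  queue [22, 38] -> pop 22, enqueue [none], visited so far: [21, 7, 41, 11, 24, 42, 22]
  queue [38] -> pop 38, enqueue [27], visited so far: [21, 7, 41, 11, 24, 42, 22, 38]
  queue [27] -> pop 27, enqueue [none], visited so far: [21, 7, 41, 11, 24, 42, 22, 38, 27]
Result: [21, 7, 41, 11, 24, 42, 22, 38, 27]


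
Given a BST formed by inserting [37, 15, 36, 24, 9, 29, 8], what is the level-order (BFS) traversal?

Tree insertion order: [37, 15, 36, 24, 9, 29, 8]
Tree (level-order array): [37, 15, None, 9, 36, 8, None, 24, None, None, None, None, 29]
BFS from the root, enqueuing left then right child of each popped node:
  queue [37] -> pop 37, enqueue [15], visited so far: [37]
  queue [15] -> pop 15, enqueue [9, 36], visited so far: [37, 15]
  queue [9, 36] -> pop 9, enqueue [8], visited so far: [37, 15, 9]
  queue [36, 8] -> pop 36, enqueue [24], visited so far: [37, 15, 9, 36]
  queue [8, 24] -> pop 8, enqueue [none], visited so far: [37, 15, 9, 36, 8]
  queue [24] -> pop 24, enqueue [29], visited so far: [37, 15, 9, 36, 8, 24]
  queue [29] -> pop 29, enqueue [none], visited so far: [37, 15, 9, 36, 8, 24, 29]
Result: [37, 15, 9, 36, 8, 24, 29]


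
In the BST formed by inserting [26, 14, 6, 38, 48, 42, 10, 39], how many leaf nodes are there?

Tree built from: [26, 14, 6, 38, 48, 42, 10, 39]
Tree (level-order array): [26, 14, 38, 6, None, None, 48, None, 10, 42, None, None, None, 39]
Rule: A leaf has 0 children.
Per-node child counts:
  node 26: 2 child(ren)
  node 14: 1 child(ren)
  node 6: 1 child(ren)
  node 10: 0 child(ren)
  node 38: 1 child(ren)
  node 48: 1 child(ren)
  node 42: 1 child(ren)
  node 39: 0 child(ren)
Matching nodes: [10, 39]
Count of leaf nodes: 2


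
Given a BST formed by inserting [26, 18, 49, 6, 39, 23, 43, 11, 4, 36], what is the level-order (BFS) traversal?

Tree insertion order: [26, 18, 49, 6, 39, 23, 43, 11, 4, 36]
Tree (level-order array): [26, 18, 49, 6, 23, 39, None, 4, 11, None, None, 36, 43]
BFS from the root, enqueuing left then right child of each popped node:
  queue [26] -> pop 26, enqueue [18, 49], visited so far: [26]
  queue [18, 49] -> pop 18, enqueue [6, 23], visited so far: [26, 18]
  queue [49, 6, 23] -> pop 49, enqueue [39], visited so far: [26, 18, 49]
  queue [6, 23, 39] -> pop 6, enqueue [4, 11], visited so far: [26, 18, 49, 6]
  queue [23, 39, 4, 11] -> pop 23, enqueue [none], visited so far: [26, 18, 49, 6, 23]
  queue [39, 4, 11] -> pop 39, enqueue [36, 43], visited so far: [26, 18, 49, 6, 23, 39]
  queue [4, 11, 36, 43] -> pop 4, enqueue [none], visited so far: [26, 18, 49, 6, 23, 39, 4]
  queue [11, 36, 43] -> pop 11, enqueue [none], visited so far: [26, 18, 49, 6, 23, 39, 4, 11]
  queue [36, 43] -> pop 36, enqueue [none], visited so far: [26, 18, 49, 6, 23, 39, 4, 11, 36]
  queue [43] -> pop 43, enqueue [none], visited so far: [26, 18, 49, 6, 23, 39, 4, 11, 36, 43]
Result: [26, 18, 49, 6, 23, 39, 4, 11, 36, 43]


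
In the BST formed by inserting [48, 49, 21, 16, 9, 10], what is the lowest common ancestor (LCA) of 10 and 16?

Tree insertion order: [48, 49, 21, 16, 9, 10]
Tree (level-order array): [48, 21, 49, 16, None, None, None, 9, None, None, 10]
In a BST, the LCA of p=10, q=16 is the first node v on the
root-to-leaf path with p <= v <= q (go left if both < v, right if both > v).
Walk from root:
  at 48: both 10 and 16 < 48, go left
  at 21: both 10 and 16 < 21, go left
  at 16: 10 <= 16 <= 16, this is the LCA
LCA = 16


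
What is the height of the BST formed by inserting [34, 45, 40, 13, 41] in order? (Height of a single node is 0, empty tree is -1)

Insertion order: [34, 45, 40, 13, 41]
Tree (level-order array): [34, 13, 45, None, None, 40, None, None, 41]
Compute height bottom-up (empty subtree = -1):
  height(13) = 1 + max(-1, -1) = 0
  height(41) = 1 + max(-1, -1) = 0
  height(40) = 1 + max(-1, 0) = 1
  height(45) = 1 + max(1, -1) = 2
  height(34) = 1 + max(0, 2) = 3
Height = 3


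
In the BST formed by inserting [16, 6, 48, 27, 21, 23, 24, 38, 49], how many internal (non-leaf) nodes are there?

Tree built from: [16, 6, 48, 27, 21, 23, 24, 38, 49]
Tree (level-order array): [16, 6, 48, None, None, 27, 49, 21, 38, None, None, None, 23, None, None, None, 24]
Rule: An internal node has at least one child.
Per-node child counts:
  node 16: 2 child(ren)
  node 6: 0 child(ren)
  node 48: 2 child(ren)
  node 27: 2 child(ren)
  node 21: 1 child(ren)
  node 23: 1 child(ren)
  node 24: 0 child(ren)
  node 38: 0 child(ren)
  node 49: 0 child(ren)
Matching nodes: [16, 48, 27, 21, 23]
Count of internal (non-leaf) nodes: 5


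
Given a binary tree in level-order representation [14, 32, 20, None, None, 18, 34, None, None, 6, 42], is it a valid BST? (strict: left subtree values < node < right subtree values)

Level-order array: [14, 32, 20, None, None, 18, 34, None, None, 6, 42]
Validate using subtree bounds (lo, hi): at each node, require lo < value < hi,
then recurse left with hi=value and right with lo=value.
Preorder trace (stopping at first violation):
  at node 14 with bounds (-inf, +inf): OK
  at node 32 with bounds (-inf, 14): VIOLATION
Node 32 violates its bound: not (-inf < 32 < 14).
Result: Not a valid BST


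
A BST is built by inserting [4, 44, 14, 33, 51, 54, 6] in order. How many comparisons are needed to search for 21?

Search path for 21: 4 -> 44 -> 14 -> 33
Found: False
Comparisons: 4


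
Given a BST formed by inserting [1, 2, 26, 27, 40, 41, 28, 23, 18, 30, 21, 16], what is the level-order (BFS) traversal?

Tree insertion order: [1, 2, 26, 27, 40, 41, 28, 23, 18, 30, 21, 16]
Tree (level-order array): [1, None, 2, None, 26, 23, 27, 18, None, None, 40, 16, 21, 28, 41, None, None, None, None, None, 30]
BFS from the root, enqueuing left then right child of each popped node:
  queue [1] -> pop 1, enqueue [2], visited so far: [1]
  queue [2] -> pop 2, enqueue [26], visited so far: [1, 2]
  queue [26] -> pop 26, enqueue [23, 27], visited so far: [1, 2, 26]
  queue [23, 27] -> pop 23, enqueue [18], visited so far: [1, 2, 26, 23]
  queue [27, 18] -> pop 27, enqueue [40], visited so far: [1, 2, 26, 23, 27]
  queue [18, 40] -> pop 18, enqueue [16, 21], visited so far: [1, 2, 26, 23, 27, 18]
  queue [40, 16, 21] -> pop 40, enqueue [28, 41], visited so far: [1, 2, 26, 23, 27, 18, 40]
  queue [16, 21, 28, 41] -> pop 16, enqueue [none], visited so far: [1, 2, 26, 23, 27, 18, 40, 16]
  queue [21, 28, 41] -> pop 21, enqueue [none], visited so far: [1, 2, 26, 23, 27, 18, 40, 16, 21]
  queue [28, 41] -> pop 28, enqueue [30], visited so far: [1, 2, 26, 23, 27, 18, 40, 16, 21, 28]
  queue [41, 30] -> pop 41, enqueue [none], visited so far: [1, 2, 26, 23, 27, 18, 40, 16, 21, 28, 41]
  queue [30] -> pop 30, enqueue [none], visited so far: [1, 2, 26, 23, 27, 18, 40, 16, 21, 28, 41, 30]
Result: [1, 2, 26, 23, 27, 18, 40, 16, 21, 28, 41, 30]


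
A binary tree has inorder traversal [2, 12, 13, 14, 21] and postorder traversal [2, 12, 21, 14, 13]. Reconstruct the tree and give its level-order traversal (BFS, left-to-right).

Inorder:   [2, 12, 13, 14, 21]
Postorder: [2, 12, 21, 14, 13]
Algorithm: postorder visits root last, so walk postorder right-to-left;
each value is the root of the current inorder slice — split it at that
value, recurse on the right subtree first, then the left.
Recursive splits:
  root=13; inorder splits into left=[2, 12], right=[14, 21]
  root=14; inorder splits into left=[], right=[21]
  root=21; inorder splits into left=[], right=[]
  root=12; inorder splits into left=[2], right=[]
  root=2; inorder splits into left=[], right=[]
Reconstructed level-order: [13, 12, 14, 2, 21]
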